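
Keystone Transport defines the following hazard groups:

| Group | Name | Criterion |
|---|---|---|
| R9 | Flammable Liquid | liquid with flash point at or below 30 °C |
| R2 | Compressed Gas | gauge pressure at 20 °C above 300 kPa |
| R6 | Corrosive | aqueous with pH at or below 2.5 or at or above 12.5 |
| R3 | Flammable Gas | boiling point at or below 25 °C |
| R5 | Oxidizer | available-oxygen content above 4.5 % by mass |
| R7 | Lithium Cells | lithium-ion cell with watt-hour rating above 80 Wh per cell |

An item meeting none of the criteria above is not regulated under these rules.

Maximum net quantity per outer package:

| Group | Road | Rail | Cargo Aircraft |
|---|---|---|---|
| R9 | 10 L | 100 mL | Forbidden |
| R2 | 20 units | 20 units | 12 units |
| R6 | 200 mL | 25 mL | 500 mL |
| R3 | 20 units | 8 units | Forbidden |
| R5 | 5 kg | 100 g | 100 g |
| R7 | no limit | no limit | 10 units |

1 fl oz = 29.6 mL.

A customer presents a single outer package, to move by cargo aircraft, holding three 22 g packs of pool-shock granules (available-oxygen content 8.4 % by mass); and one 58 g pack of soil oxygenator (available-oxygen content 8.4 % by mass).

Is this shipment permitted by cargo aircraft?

No

The pool-shock granules have available-oxygen content 8.4 % by mass, which is > 4.5 % by mass, so they are Group R5 (Oxidizer).
Soil oxygenator: available-oxygen content 8.4 % by mass > 4.5 % by mass → Group R5 (Oxidizer).
Total Group R5: (three 22 g packs = 66 g) + 58 g = 124 g.
124 g exceeds the cargo aircraft limit of 100 g for Group R5.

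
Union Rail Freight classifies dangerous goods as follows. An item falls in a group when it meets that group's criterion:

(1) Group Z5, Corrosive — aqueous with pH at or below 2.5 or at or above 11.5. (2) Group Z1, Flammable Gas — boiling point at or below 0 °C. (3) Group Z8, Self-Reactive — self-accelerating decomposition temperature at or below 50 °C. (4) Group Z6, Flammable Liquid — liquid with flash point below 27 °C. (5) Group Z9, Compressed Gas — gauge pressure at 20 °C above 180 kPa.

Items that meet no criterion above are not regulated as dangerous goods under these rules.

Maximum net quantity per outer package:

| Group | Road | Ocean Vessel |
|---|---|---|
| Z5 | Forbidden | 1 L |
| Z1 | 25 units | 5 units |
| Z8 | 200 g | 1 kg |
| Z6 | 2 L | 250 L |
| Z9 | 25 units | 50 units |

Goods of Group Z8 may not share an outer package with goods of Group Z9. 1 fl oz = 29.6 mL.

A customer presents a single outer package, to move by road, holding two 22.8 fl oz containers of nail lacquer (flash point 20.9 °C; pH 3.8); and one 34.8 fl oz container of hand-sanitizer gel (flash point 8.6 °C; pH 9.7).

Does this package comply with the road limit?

With flash point 20.9 °C (< 27 °C), the nail lacquer falls in Group Z6.
With flash point 8.6 °C (< 27 °C), the hand-sanitizer gel falls in Group Z6.
Group Z6 net quantity: (two 22.8 fl oz containers = 1349.76 mL) + (one 34.8 fl oz container = 1030.08 mL) = 2379.84 mL.
That exceeds the Group Z6 road limit of 2 L.

No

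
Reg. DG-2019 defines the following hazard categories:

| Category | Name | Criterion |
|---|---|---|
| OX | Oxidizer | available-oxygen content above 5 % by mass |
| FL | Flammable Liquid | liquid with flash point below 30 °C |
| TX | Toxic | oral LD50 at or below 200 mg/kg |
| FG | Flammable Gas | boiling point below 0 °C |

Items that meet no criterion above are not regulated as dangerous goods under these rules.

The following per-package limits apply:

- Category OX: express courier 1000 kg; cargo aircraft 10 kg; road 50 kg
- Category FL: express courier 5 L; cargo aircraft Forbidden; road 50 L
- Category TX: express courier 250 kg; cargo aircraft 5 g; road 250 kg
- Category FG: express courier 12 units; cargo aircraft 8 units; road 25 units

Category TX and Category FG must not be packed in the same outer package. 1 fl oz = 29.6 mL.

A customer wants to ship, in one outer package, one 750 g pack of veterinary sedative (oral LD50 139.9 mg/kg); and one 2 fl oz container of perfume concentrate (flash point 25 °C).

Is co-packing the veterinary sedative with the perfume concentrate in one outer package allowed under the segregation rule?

Yes

Veterinary sedative: oral LD50 139.9 mg/kg ≤ 200 mg/kg → Category TX (Toxic).
Flash point 25 °C meets the Category FL criterion (Flammable Liquid), so the perfume concentrate is Category FL.
No segregation rule bars Category TX with Category FL.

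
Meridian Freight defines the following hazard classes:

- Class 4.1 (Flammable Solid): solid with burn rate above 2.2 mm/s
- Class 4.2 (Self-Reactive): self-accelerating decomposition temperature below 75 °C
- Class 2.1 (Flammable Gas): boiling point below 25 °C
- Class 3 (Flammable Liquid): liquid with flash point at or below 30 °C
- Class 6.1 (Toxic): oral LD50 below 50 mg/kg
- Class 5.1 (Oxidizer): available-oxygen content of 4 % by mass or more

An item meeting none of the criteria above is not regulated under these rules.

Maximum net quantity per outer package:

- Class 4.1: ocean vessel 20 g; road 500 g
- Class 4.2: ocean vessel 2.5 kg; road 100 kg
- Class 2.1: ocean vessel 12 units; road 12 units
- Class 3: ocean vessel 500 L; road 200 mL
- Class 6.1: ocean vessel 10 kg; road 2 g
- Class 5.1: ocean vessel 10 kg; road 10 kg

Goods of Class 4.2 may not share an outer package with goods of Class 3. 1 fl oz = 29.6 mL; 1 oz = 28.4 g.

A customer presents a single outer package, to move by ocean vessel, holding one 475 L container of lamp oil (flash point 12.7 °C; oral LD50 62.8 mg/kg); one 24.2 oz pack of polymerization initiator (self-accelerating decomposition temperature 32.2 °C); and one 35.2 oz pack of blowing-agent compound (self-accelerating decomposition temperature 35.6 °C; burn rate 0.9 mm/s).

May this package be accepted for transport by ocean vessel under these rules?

With flash point 12.7 °C (≤ 30 °C), the lamp oil falls in Class 3.
Polymerization initiator: self-accelerating decomposition temperature 32.2 °C < 75 °C → Class 4.2 (Self-Reactive).
Blowing-agent compound: self-accelerating decomposition temperature 35.6 °C < 75 °C → Class 4.2 (Self-Reactive).
Total Class 4.2: (one 24.2 oz pack = 687.28 g) + (one 35.2 oz pack = 999.68 g) = 1686.96 g.
1686.96 g is within the ocean vessel limit of 2.5 kg for Class 4.2.
Class 3 quantity: 475 L.
475 L ≤ 500 L (ocean vessel limit, Class 3) — within limit.
Class 4.2 and Class 3 may not share an outer package.

No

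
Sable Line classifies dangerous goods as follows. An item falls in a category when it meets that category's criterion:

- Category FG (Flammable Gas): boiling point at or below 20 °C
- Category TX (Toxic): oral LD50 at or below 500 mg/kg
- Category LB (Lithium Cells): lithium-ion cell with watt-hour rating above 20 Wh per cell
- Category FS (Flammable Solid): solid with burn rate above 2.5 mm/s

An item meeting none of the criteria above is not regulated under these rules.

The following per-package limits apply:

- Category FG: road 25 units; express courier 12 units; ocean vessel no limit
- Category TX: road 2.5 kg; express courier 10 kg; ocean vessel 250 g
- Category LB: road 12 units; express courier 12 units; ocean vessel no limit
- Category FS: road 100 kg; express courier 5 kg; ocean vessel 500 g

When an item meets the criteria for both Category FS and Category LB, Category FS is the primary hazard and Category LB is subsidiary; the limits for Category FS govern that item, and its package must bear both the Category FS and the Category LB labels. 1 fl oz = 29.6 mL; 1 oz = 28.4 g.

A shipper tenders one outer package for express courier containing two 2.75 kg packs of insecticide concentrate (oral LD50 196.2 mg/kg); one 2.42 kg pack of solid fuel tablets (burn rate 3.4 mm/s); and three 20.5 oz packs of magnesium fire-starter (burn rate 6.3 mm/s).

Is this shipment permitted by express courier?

Yes

Insecticide concentrate: oral LD50 196.2 mg/kg ≤ 500 mg/kg → Category TX (Toxic).
Burn rate 3.4 mm/s meets the Category FS criterion (Flammable Solid), so the solid fuel tablets are Category FS.
With burn rate 6.3 mm/s (> 2.5 mm/s), the magnesium fire-starter falls in Category FS.
Category FS net quantity: 2.42 kg + (three 20.5 oz packs = 1746.6 g) = 4166.6 g.
4166.6 g ≤ 5 kg (express courier limit, Category FS) — within limit.
Category TX quantity: two 2.75 kg packs = 5.5 kg.
5.5 kg is within the express courier limit of 10 kg for Category TX.
Every hazard category is within its express courier limit and no segregation rule is violated.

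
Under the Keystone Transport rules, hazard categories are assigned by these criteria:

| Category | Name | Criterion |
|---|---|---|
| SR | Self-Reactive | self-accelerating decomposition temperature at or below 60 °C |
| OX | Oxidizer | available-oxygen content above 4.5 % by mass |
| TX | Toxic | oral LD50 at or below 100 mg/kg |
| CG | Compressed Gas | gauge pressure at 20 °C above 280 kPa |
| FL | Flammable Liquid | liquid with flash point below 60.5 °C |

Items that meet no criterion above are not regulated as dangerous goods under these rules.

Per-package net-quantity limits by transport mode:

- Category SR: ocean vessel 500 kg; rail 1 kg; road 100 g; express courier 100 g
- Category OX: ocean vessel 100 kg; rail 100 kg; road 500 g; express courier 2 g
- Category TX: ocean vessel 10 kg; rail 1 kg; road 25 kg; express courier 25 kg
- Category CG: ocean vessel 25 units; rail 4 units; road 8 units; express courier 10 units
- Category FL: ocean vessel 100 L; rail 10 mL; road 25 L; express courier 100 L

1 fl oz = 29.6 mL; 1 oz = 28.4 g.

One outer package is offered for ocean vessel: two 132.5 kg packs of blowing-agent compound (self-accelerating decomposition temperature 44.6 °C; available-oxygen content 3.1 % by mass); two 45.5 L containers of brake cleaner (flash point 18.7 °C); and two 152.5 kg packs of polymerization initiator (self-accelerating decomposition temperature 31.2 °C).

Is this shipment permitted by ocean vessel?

Self-accelerating decomposition temperature 44.6 °C meets the Category SR criterion (Self-Reactive), so the blowing-agent compound is Category SR.
Flash point 18.7 °C meets the Category FL criterion (Flammable Liquid), so the brake cleaner is Category FL.
The polymerization initiator has self-accelerating decomposition temperature 31.2 °C, which is ≤ 60 °C, so it is Category SR (Self-Reactive).
Category FL quantity: two 45.5 L containers = 91 L.
91 L is within the ocean vessel limit of 100 L for Category FL.
Total Category SR: (two 132.5 kg packs = 265 kg) + (two 152.5 kg packs = 305 kg) = 570 kg.
570 kg exceeds the ocean vessel limit of 500 kg for Category SR.

No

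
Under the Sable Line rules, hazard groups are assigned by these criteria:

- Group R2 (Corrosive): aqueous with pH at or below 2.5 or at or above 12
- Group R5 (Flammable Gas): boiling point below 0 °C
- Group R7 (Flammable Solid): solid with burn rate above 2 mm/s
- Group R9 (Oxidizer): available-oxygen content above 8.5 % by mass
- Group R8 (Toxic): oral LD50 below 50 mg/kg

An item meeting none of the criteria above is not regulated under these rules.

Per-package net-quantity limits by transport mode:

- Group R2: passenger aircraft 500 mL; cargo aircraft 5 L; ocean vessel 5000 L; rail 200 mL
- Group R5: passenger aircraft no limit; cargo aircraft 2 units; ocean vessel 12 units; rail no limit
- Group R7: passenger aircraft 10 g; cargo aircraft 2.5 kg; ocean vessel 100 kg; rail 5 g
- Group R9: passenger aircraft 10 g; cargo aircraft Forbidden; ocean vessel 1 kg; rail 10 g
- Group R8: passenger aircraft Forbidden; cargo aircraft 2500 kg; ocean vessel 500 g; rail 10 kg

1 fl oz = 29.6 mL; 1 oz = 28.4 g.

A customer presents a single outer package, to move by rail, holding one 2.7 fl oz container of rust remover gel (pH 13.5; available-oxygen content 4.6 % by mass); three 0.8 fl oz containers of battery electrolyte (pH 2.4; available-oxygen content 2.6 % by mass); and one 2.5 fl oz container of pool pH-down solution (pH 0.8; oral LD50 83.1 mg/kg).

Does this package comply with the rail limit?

With pH 13.5 (≥ 12), the rust remover gel falls in Group R2.
The battery electrolyte has pH 2.4, which is ≤ 2.5, so it is Group R2 (Corrosive).
The pool pH-down solution has pH 0.8, which is ≤ 2.5, so it is Group R2 (Corrosive).
Group R2 net quantity: (one 2.7 fl oz container = 79.92 mL) + (three 0.8 fl oz containers = 71.04 mL) + (one 2.5 fl oz container = 74 mL) = 224.96 mL.
That exceeds the Group R2 rail limit of 200 mL.

No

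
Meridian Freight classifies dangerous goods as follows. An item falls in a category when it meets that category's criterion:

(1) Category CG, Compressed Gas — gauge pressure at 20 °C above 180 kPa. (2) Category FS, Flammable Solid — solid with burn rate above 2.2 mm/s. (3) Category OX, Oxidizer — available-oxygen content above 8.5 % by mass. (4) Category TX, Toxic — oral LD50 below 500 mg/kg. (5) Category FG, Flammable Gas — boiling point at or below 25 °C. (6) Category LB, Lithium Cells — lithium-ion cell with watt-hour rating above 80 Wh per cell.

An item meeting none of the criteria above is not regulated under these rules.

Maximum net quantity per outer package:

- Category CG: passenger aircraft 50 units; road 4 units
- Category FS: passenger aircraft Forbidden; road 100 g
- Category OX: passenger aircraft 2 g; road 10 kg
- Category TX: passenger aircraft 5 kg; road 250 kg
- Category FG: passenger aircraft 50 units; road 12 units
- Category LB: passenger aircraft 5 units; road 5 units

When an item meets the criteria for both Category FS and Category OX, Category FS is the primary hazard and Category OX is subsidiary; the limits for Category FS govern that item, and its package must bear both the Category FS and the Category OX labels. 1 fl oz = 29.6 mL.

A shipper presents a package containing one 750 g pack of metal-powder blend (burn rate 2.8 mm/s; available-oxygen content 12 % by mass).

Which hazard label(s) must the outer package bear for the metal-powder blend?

Metal-powder blend: burn rate 2.8 mm/s > 2.2 mm/s → Category FS (Flammable Solid).
The metal-powder blend has available-oxygen content 12 % by mass, which is > 8.5 % by mass, so it is Category OX (Oxidizer).
By the precedence rule Category FS is primary and Category OX is subsidiary, and that rule requires both labels on the package.

Category FS and OX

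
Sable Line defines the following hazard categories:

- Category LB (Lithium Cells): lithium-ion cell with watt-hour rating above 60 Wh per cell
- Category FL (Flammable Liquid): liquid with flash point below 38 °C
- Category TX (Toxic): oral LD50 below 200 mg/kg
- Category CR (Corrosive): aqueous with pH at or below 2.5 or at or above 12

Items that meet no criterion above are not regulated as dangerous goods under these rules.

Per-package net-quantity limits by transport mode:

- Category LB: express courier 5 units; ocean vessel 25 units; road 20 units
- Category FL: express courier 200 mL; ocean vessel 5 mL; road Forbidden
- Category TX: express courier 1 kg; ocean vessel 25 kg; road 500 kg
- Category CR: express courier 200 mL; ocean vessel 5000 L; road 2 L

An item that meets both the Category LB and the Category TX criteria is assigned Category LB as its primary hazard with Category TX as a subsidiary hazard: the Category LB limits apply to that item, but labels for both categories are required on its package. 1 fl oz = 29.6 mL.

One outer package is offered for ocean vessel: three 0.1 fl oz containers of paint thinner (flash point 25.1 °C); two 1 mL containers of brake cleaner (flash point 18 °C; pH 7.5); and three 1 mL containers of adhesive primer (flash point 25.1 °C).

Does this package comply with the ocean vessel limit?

The paint thinner has flash point 25.1 °C, which is < 38 °C, so it is Category FL (Flammable Liquid).
Flash point 18 °C meets the Category FL criterion (Flammable Liquid), so the brake cleaner is Category FL.
Flash point 25.1 °C meets the Category FL criterion (Flammable Liquid), so the adhesive primer is Category FL.
Category FL net quantity: (three 0.1 fl oz containers = 8.88 mL) + (two 1 mL containers = 2 mL) + (three 1 mL containers = 3 mL) = 13.88 mL.
That exceeds the Category FL ocean vessel limit of 5 mL.

No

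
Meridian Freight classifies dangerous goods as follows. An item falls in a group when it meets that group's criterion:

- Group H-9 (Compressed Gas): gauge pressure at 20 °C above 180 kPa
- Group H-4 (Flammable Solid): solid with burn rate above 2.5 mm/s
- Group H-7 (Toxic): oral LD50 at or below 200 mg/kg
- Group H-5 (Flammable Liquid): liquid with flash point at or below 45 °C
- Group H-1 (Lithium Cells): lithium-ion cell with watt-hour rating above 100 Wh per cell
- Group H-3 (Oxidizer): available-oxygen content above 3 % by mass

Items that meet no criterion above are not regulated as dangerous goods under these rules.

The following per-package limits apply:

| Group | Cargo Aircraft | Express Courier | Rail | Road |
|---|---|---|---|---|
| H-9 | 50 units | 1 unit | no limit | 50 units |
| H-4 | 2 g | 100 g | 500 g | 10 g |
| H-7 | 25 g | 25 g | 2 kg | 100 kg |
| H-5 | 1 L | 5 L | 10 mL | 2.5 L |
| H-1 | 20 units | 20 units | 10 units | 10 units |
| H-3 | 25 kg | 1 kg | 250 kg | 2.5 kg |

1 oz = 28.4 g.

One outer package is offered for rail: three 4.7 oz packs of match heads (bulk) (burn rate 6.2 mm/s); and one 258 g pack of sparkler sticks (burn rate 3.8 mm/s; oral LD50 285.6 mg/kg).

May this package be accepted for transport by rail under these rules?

With burn rate 6.2 mm/s (> 2.5 mm/s), the match heads (bulk) fall in Group H-4.
The sparkler sticks have burn rate 3.8 mm/s, which is > 2.5 mm/s, so they are Group H-4 (Flammable Solid).
Group H-4 net quantity: (three 4.7 oz packs = 400.44 g) + 258 g = 658.44 g.
658.44 g > 500 g (rail limit, Group H-4) — over the limit.

No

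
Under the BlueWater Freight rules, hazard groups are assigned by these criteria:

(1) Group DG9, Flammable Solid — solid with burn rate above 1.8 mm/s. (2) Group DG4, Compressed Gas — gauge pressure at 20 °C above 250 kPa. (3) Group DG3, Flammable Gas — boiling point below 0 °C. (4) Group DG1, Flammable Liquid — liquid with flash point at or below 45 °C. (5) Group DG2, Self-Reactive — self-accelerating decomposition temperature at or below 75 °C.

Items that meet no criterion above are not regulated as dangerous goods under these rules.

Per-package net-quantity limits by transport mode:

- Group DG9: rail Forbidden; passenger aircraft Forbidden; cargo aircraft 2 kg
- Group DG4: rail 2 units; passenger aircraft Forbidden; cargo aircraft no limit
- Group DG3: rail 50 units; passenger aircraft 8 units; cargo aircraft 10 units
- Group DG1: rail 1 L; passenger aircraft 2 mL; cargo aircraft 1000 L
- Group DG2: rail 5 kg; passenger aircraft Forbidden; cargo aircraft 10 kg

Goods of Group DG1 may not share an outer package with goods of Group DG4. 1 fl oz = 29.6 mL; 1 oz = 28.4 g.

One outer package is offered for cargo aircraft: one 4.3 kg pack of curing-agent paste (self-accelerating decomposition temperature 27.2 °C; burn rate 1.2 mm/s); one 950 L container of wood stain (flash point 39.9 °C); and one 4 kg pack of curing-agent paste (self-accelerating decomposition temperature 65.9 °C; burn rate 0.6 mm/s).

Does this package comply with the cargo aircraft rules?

Self-accelerating decomposition temperature 27.2 °C meets the Group DG2 criterion (Self-Reactive), so the curing-agent paste is Group DG2.
Wood stain: flash point 39.9 °C ≤ 45 °C → Group DG1 (Flammable Liquid).
The curing-agent paste has self-accelerating decomposition temperature 65.9 °C, which is ≤ 75 °C, so it is Group DG2 (Self-Reactive).
Group DG1 quantity: 950 L.
950 L is within the cargo aircraft limit of 1000 L for Group DG1.
Group DG2 net quantity: 4.3 kg + 4 kg = 8.3 kg.
That is within the Group DG2 cargo aircraft limit of 10 kg.
The segregation rule (Group DG1 with Group DG4) does not apply to Group DG1 with Group DG2.
Every hazard group is within its cargo aircraft limit and no segregation rule is violated.

Yes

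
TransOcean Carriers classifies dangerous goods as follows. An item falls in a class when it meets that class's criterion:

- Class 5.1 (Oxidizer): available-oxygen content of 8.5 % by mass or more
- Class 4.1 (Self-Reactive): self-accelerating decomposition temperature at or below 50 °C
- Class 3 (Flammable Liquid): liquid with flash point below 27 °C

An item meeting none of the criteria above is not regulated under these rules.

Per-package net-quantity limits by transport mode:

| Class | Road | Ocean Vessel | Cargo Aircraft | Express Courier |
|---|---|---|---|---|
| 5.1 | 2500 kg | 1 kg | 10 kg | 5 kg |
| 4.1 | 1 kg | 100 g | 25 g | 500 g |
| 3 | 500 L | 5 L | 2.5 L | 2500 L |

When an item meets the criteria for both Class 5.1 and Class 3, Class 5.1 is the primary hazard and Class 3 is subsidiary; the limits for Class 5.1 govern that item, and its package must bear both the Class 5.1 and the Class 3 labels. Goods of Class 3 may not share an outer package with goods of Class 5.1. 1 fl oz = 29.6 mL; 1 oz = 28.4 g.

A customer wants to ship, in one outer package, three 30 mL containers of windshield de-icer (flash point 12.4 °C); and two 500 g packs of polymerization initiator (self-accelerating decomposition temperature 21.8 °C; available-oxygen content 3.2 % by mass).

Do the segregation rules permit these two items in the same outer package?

Flash point 12.4 °C meets the Class 3 criterion (Flammable Liquid), so the windshield de-icer is Class 3.
The polymerization initiator has self-accelerating decomposition temperature 21.8 °C, which is ≤ 50 °C, so it is Class 4.1 (Self-Reactive).
No segregation rule bars Class 3 with Class 4.1.

Yes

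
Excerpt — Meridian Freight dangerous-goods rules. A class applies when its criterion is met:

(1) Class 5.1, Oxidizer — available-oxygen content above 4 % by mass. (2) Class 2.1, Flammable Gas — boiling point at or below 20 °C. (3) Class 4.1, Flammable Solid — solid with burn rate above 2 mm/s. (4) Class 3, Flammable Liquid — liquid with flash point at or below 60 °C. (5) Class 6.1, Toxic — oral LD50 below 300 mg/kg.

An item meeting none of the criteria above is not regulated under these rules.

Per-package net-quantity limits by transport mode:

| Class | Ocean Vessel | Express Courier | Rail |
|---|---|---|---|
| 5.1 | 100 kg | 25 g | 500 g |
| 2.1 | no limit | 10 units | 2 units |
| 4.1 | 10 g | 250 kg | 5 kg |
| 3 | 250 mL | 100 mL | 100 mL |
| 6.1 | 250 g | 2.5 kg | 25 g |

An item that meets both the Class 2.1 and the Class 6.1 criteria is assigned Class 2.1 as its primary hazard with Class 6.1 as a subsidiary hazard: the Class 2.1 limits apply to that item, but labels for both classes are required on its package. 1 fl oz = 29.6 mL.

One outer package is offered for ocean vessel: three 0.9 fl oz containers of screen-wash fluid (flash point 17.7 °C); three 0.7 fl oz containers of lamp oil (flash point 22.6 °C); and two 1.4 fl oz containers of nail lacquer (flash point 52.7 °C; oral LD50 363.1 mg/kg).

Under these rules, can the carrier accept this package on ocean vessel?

Yes

The screen-wash fluid has flash point 17.7 °C, which is ≤ 60 °C, so it is Class 3 (Flammable Liquid).
Flash point 22.6 °C meets the Class 3 criterion (Flammable Liquid), so the lamp oil is Class 3.
Nail lacquer: flash point 52.7 °C ≤ 60 °C → Class 3 (Flammable Liquid).
Total Class 3: (three 0.9 fl oz containers = 79.92 mL) + (three 0.7 fl oz containers = 62.16 mL) + (two 1.4 fl oz containers = 82.88 mL) = 224.96 mL.
224.96 mL ≤ 250 mL (ocean vessel limit, Class 3) — within limit.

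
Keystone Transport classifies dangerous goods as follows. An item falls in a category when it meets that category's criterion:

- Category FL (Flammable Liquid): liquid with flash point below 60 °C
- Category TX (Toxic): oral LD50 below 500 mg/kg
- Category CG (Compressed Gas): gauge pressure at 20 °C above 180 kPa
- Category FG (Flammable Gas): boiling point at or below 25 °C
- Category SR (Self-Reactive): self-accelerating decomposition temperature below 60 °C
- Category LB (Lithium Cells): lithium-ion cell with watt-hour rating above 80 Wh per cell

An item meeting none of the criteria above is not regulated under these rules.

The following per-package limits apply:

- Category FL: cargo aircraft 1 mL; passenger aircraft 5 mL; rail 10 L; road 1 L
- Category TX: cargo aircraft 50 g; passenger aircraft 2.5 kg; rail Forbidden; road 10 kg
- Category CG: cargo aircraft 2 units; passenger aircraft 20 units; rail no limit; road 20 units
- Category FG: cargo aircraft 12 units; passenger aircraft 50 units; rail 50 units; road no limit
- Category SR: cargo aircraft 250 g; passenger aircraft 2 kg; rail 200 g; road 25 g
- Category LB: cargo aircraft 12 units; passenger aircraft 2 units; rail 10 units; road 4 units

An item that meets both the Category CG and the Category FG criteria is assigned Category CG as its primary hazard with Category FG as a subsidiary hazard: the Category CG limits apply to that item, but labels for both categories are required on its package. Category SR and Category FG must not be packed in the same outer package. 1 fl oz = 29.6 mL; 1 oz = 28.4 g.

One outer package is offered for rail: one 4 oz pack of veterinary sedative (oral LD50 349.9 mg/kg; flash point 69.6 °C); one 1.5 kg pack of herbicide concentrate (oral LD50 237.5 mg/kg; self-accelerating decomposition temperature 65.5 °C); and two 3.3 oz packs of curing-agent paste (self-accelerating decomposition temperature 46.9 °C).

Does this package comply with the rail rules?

No

With oral LD50 349.9 mg/kg (< 500 mg/kg), the veterinary sedative falls in Category TX.
Herbicide concentrate: oral LD50 237.5 mg/kg < 500 mg/kg → Category TX (Toxic).
Curing-agent paste: self-accelerating decomposition temperature 46.9 °C < 60 °C → Category SR (Self-Reactive).
Total Category TX: (one 4 oz pack = 113.6 g) + 1.5 kg = 1613.6 g.
By rail, Category TX is Forbidden regardless of quantity.
Category SR quantity: two 3.3 oz packs = 187.44 g.
187.44 g ≤ 200 g (rail limit, Category SR) — within limit.
The segregation rule (Category SR with Category FG) does not apply to Category TX with Category SR.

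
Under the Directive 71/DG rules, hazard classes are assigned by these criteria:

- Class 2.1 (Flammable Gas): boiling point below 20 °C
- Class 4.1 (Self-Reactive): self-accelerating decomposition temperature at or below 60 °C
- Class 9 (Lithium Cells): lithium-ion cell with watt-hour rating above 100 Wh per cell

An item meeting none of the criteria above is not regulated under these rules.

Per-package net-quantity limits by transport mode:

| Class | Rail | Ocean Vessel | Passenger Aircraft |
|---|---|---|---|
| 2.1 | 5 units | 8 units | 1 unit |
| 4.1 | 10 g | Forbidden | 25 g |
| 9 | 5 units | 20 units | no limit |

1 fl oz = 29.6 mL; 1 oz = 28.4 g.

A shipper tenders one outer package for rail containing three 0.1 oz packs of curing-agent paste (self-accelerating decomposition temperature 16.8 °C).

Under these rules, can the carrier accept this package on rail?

Yes

Self-accelerating decomposition temperature 16.8 °C meets the Class 4.1 criterion (Self-Reactive), so the curing-agent paste is Class 4.1.
Class 4.1 quantity: three 0.1 oz packs = 8.52 g.
8.52 g is within the rail limit of 10 g for Class 4.1.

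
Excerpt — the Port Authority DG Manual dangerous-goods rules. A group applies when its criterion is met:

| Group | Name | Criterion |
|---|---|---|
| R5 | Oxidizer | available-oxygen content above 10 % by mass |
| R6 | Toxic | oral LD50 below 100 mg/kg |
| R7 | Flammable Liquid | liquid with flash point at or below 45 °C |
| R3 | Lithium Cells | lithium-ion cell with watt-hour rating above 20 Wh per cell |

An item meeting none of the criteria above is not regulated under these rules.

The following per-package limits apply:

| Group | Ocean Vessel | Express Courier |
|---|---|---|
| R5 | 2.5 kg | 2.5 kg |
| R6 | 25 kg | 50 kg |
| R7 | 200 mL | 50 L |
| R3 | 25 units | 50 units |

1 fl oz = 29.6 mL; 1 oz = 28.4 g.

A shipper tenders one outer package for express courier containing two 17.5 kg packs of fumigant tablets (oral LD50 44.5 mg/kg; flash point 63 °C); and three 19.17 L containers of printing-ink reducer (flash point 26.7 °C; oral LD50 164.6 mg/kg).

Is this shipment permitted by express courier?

Fumigant tablets: oral LD50 44.5 mg/kg < 100 mg/kg → Group R6 (Toxic).
The printing-ink reducer has flash point 26.7 °C, which is ≤ 45 °C, so it is Group R7 (Flammable Liquid).
Group R7 quantity: three 19.17 L containers = 57.51 L.
That exceeds the Group R7 express courier limit of 50 L.
Group R6 quantity: two 17.5 kg packs = 35 kg.
That is within the Group R6 express courier limit of 50 kg.

No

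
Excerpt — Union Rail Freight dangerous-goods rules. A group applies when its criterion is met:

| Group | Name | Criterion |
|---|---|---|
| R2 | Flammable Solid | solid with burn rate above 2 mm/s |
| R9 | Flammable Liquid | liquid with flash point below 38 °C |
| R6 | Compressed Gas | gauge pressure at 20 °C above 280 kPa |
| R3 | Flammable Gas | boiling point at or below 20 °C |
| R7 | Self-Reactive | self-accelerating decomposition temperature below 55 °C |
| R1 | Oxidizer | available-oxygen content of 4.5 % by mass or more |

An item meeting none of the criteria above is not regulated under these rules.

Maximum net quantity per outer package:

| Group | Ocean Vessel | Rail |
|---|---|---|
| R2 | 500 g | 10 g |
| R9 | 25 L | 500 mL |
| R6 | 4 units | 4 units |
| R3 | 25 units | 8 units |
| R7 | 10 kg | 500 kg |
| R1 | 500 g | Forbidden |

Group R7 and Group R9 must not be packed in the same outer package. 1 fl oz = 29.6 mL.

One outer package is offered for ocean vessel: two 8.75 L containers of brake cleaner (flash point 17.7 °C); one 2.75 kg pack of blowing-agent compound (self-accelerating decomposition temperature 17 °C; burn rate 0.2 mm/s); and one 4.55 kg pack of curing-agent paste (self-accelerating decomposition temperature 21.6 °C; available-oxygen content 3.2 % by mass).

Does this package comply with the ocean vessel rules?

Brake cleaner: flash point 17.7 °C < 38 °C → Group R9 (Flammable Liquid).
With self-accelerating decomposition temperature 17 °C (< 55 °C), the blowing-agent compound falls in Group R7.
The curing-agent paste has self-accelerating decomposition temperature 21.6 °C, which is < 55 °C, so it is Group R7 (Self-Reactive).
Group R7 net quantity: 2.75 kg + 4.55 kg = 7.3 kg.
That is within the Group R7 ocean vessel limit of 10 kg.
Group R9 quantity: two 8.75 L containers = 17.5 L.
That is within the Group R9 ocean vessel limit of 25 L.
Group R7 and Group R9 may not share an outer package.

No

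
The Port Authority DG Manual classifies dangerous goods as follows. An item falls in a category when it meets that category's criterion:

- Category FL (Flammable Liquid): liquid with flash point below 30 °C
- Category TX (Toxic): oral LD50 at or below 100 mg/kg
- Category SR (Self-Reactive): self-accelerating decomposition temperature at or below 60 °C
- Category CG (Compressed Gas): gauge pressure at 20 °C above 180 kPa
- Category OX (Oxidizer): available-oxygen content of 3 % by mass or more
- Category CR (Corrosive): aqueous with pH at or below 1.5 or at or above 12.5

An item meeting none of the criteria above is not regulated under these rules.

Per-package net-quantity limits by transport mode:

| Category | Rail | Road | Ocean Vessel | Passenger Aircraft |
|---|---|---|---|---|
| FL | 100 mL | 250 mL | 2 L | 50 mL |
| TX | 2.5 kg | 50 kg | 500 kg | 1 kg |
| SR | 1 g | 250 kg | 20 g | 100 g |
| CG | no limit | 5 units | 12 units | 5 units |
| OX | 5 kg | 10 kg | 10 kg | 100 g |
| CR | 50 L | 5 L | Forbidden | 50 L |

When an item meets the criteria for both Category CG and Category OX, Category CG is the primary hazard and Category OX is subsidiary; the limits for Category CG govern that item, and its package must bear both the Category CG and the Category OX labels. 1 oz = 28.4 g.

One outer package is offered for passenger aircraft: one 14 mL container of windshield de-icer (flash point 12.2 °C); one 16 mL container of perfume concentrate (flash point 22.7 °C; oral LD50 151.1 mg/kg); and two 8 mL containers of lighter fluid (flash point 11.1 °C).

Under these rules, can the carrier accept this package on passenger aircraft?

Flash point 12.2 °C meets the Category FL criterion (Flammable Liquid), so the windshield de-icer is Category FL.
The perfume concentrate has flash point 22.7 °C, which is < 30 °C, so it is Category FL (Flammable Liquid).
Lighter fluid: flash point 11.1 °C < 30 °C → Category FL (Flammable Liquid).
Category FL net quantity: 14 mL + 16 mL + (two 8 mL containers = 16 mL) = 46 mL.
46 mL is within the passenger aircraft limit of 50 mL for Category FL.

Yes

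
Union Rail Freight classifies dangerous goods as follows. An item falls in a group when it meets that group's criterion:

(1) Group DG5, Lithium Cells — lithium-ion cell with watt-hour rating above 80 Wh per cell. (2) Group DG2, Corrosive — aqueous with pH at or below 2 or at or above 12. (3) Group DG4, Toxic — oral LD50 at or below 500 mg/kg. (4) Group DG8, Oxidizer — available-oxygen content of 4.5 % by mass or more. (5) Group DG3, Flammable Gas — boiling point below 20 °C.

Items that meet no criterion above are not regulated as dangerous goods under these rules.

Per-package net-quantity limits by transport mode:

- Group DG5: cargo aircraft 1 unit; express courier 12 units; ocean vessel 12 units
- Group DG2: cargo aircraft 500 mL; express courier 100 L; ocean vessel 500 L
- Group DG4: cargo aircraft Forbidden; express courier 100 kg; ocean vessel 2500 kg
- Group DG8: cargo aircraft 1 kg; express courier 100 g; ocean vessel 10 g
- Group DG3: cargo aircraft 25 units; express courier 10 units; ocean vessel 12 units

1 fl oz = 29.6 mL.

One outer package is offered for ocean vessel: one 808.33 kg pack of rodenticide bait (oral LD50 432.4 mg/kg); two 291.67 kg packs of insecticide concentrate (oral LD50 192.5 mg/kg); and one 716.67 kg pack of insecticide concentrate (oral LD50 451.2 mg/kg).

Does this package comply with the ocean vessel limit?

Yes

The rodenticide bait has oral LD50 432.4 mg/kg, which is ≤ 500 mg/kg, so it is Group DG4 (Toxic).
With oral LD50 192.5 mg/kg (≤ 500 mg/kg), the insecticide concentrate falls in Group DG4.
The insecticide concentrate has oral LD50 451.2 mg/kg, which is ≤ 500 mg/kg, so it is Group DG4 (Toxic).
Total Group DG4: 808.33 kg + (two 291.67 kg packs = 583.34 kg) + 716.67 kg = 2108.34 kg.
That is within the Group DG4 ocean vessel limit of 2500 kg.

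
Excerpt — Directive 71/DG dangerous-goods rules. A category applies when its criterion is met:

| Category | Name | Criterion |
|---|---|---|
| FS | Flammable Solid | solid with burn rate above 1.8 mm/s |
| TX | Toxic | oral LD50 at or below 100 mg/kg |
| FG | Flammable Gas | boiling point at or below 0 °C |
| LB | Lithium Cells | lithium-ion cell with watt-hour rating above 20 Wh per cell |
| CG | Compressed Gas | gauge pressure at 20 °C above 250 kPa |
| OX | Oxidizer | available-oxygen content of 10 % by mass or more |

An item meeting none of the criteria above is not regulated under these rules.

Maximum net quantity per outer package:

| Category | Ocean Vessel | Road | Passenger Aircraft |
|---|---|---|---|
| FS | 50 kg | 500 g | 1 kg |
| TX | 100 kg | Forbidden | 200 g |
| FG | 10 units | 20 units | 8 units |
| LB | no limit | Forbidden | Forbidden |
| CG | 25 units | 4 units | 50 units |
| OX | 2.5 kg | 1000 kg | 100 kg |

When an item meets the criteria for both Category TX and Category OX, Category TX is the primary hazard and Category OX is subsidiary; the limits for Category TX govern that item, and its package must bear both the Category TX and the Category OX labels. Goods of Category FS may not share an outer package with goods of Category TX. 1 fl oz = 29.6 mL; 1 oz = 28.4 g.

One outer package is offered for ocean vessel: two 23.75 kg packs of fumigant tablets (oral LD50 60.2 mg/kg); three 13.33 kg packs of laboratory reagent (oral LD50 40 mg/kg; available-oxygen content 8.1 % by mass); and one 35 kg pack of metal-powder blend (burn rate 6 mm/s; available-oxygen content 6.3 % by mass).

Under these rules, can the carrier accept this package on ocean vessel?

No

With oral LD50 60.2 mg/kg (≤ 100 mg/kg), the fumigant tablets fall in Category TX.
The laboratory reagent has oral LD50 40 mg/kg, which is ≤ 100 mg/kg, so it is Category TX (Toxic).
Burn rate 6 mm/s meets the Category FS criterion (Flammable Solid), so the metal-powder blend is Category FS.
Category FS quantity: 35 kg.
35 kg ≤ 50 kg (ocean vessel limit, Category FS) — within limit.
Total Category TX: (two 23.75 kg packs = 47.5 kg) + (three 13.33 kg packs = 39.99 kg) = 87.49 kg.
That is within the Category TX ocean vessel limit of 100 kg.
Category FS and Category TX may not share an outer package.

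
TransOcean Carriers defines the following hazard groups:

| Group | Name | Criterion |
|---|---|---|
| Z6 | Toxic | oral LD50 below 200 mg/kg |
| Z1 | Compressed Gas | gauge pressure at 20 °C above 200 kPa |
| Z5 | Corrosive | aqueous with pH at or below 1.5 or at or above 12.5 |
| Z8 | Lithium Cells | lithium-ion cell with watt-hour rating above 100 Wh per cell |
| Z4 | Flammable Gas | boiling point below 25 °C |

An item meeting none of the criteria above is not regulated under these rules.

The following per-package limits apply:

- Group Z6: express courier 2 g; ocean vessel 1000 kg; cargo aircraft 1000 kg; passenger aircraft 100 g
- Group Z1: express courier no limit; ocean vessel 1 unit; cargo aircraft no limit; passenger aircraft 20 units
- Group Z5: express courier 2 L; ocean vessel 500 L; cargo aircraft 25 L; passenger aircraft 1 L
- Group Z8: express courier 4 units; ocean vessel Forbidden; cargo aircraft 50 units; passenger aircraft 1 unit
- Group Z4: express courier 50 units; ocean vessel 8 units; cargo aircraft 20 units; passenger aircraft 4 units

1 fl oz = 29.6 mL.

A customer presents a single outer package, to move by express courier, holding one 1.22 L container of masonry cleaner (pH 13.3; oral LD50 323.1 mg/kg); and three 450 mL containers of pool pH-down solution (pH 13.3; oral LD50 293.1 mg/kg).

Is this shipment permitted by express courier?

The masonry cleaner has pH 13.3, which is ≥ 12.5, so it is Group Z5 (Corrosive).
pH 13.3 meets the Group Z5 criterion (Corrosive), so the pool pH-down solution is Group Z5.
Total Group Z5: 1.22 L + (three 450 mL containers = 1.35 L) = 2.57 L.
That exceeds the Group Z5 express courier limit of 2 L.

No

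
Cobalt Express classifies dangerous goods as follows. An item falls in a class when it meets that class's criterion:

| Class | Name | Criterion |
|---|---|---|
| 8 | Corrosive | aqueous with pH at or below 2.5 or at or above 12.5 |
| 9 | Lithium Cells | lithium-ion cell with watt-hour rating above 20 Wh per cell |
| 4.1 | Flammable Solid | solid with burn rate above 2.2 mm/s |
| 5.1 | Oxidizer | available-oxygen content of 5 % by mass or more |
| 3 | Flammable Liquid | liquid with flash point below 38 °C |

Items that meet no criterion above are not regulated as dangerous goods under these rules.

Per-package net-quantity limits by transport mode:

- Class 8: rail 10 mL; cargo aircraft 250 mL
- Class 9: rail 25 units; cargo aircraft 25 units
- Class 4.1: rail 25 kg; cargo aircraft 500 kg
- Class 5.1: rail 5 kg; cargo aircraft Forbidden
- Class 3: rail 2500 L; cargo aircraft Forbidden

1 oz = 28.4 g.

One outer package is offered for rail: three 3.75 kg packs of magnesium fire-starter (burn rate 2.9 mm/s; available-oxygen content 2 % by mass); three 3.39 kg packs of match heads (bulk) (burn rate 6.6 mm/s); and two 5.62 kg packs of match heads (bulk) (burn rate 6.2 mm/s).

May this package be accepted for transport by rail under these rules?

The magnesium fire-starter has burn rate 2.9 mm/s, which is > 2.2 mm/s, so it is Class 4.1 (Flammable Solid).
The match heads (bulk) have burn rate 6.6 mm/s, which is > 2.2 mm/s, so they are Class 4.1 (Flammable Solid).
The match heads (bulk) have burn rate 6.2 mm/s, which is > 2.2 mm/s, so they are Class 4.1 (Flammable Solid).
Class 4.1 net quantity: (three 3.75 kg packs = 11.25 kg) + (three 3.39 kg packs = 10.17 kg) + (two 5.62 kg packs = 11.24 kg) = 32.66 kg.
32.66 kg exceeds the rail limit of 25 kg for Class 4.1.

No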